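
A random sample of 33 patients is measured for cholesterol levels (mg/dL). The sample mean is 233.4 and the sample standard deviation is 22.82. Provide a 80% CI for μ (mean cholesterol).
(228.20, 238.60)

t-interval (σ unknown):
df = n - 1 = 32
t* = 1.309 for 80% confidence

Margin of error = t* · s/√n = 1.309 · 22.82/√33 = 5.20

CI: (228.20, 238.60)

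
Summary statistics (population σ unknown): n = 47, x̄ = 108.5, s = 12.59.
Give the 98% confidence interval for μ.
(104.07, 112.93)

t-interval (σ unknown):
df = n - 1 = 46
t* = 2.410 for 98% confidence

Margin of error = t* · s/√n = 2.410 · 12.59/√47 = 4.43

CI: (104.07, 112.93)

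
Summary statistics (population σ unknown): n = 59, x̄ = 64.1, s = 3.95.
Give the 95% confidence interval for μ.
(63.07, 65.13)

t-interval (σ unknown):
df = n - 1 = 58
t* = 2.002 for 95% confidence

Margin of error = t* · s/√n = 2.002 · 3.95/√59 = 1.03

CI: (63.07, 65.13)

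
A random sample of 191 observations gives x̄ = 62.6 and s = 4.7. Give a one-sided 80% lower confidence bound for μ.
μ ≥ 62.31

Lower bound (one-sided):
t* = 0.844 (one-sided for 80%)
Lower bound = x̄ - t* · s/√n = 62.6 - 0.844 · 4.7/√191 = 62.31

We are 80% confident that μ ≥ 62.31.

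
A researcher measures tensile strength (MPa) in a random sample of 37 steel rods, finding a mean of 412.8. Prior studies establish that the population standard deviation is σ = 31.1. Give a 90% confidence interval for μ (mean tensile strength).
(404.39, 421.21)

z-interval (σ known):
z* = 1.645 for 90% confidence

Margin of error = z* · σ/√n = 1.645 · 31.1/√37 = 8.41

CI: (412.8 - 8.41, 412.8 + 8.41) = (404.39, 421.21)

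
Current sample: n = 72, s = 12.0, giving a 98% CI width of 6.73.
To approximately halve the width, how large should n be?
n ≈ 288

CI width ∝ 1/√n
To reduce width by factor 2, need √n to grow by 2 → need 2² = 4 times as many samples.

Current: n = 72, width = 6.73
New: n = 288, width ≈ 3.31

Width reduced by factor of 6.73/3.31 = 2.03.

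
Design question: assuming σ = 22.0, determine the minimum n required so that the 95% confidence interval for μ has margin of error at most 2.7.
n ≥ 256

For margin E ≤ 2.7:
n ≥ (z* · σ / E)²
n ≥ (1.960 · 22.0 / 2.7)²
n ≥ 255.05

Minimum n = 256 (rounding up)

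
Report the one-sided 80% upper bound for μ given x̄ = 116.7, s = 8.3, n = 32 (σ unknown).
μ ≤ 117.95

Upper bound (one-sided):
t* = 0.853 (one-sided for 80%)
Upper bound = x̄ + t* · s/√n = 116.7 + 0.853 · 8.3/√32 = 117.95

We are 80% confident that μ ≤ 117.95.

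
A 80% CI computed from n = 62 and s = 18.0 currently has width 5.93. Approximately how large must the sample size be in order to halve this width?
n ≈ 248

CI width ∝ 1/√n
To reduce width by factor 2, need √n to grow by 2 → need 2² = 4 times as many samples.

Current: n = 62, width = 5.93
New: n = 248, width ≈ 2.94

Width reduced by factor of 5.93/2.94 = 2.02.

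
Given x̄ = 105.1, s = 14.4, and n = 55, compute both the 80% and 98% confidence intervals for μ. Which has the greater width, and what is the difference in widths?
98% CI is wider by 4.27

df = 54
80% CI: t* = 1.297, (102.58, 107.62), width = 2 · t* · s/√n = 5.04
98% CI: t* = 2.397, (100.45, 109.75), width = 2 · t* · s/√n = 9.31

The 98% CI is wider by 9.31 - 5.04 = 4.27.
Higher confidence requires a wider interval.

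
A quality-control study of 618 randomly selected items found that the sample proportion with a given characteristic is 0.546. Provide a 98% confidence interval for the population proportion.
(0.499, 0.593)

Proportion CI:
SE = √(p̂(1-p̂)/n) = √(0.546 · 0.454 / 618) = 0.02003

z* = 2.326
Margin = z* · SE = 2.326 · 0.02003 = 0.0466

CI: 0.546 ± 0.0466 = (0.499, 0.593)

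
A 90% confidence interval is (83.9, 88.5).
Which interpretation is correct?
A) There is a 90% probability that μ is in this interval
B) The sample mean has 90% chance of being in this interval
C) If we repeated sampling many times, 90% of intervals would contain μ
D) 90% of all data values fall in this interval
C

A) Wrong — μ is fixed; the randomness lives in the interval, not in μ.
B) Wrong — x̄ is observed and sits in the interval by construction.
C) Correct — this is the frequentist long-run coverage interpretation.
D) Wrong — a CI is about the parameter μ, not individual data values.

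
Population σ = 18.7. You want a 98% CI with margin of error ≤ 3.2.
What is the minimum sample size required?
n ≥ 185

For margin E ≤ 3.2:
n ≥ (z* · σ / E)²
n ≥ (2.326 · 18.7 / 3.2)²
n ≥ 184.76

Minimum n = 185 (rounding up)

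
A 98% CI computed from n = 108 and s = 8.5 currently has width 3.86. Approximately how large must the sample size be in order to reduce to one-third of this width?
n ≈ 972

CI width ∝ 1/√n
To reduce width by factor 3, need √n to grow by 3 → need 3² = 9 times as many samples.

Current: n = 108, width = 3.86
New: n = 972, width ≈ 1.27

Width reduced by factor of 3.86/1.27 = 3.04.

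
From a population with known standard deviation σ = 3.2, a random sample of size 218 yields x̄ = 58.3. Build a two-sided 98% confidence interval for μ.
(57.80, 58.80)

z-interval (σ known):
z* = 2.326 for 98% confidence

Margin of error = z* · σ/√n = 2.326 · 3.2/√218 = 0.50

CI: (58.3 - 0.50, 58.3 + 0.50) = (57.80, 58.80)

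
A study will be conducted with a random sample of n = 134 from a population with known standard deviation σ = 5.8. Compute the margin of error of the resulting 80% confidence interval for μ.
Margin of error = 0.64

Margin of error = z* · σ/√n
= 1.282 · 5.8/√134
= 1.282 · 5.8/11.5758
= 0.64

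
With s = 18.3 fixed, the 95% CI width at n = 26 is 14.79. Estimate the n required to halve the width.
n ≈ 104

CI width ∝ 1/√n
To reduce width by factor 2, need √n to grow by 2 → need 2² = 4 times as many samples.

Current: n = 26, width = 14.79
New: n = 104, width ≈ 7.12

Width reduced by factor of 14.79/7.12 = 2.08.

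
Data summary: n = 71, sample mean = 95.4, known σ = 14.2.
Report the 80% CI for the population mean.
(93.24, 97.56)

z-interval (σ known):
z* = 1.282 for 80% confidence

Margin of error = z* · σ/√n = 1.282 · 14.2/√71 = 2.16

CI: (95.4 - 2.16, 95.4 + 2.16) = (93.24, 97.56)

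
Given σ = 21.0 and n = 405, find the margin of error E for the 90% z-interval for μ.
Margin of error = 1.72

Margin of error = z* · σ/√n
= 1.645 · 21.0/√405
= 1.645 · 21.0/20.1246
= 1.72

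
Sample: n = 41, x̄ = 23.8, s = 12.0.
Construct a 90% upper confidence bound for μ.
μ ≤ 26.24

Upper bound (one-sided):
t* = 1.303 (one-sided for 90%)
Upper bound = x̄ + t* · s/√n = 23.8 + 1.303 · 12.0/√41 = 26.24

We are 90% confident that μ ≤ 26.24.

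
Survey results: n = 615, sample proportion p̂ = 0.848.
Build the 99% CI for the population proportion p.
(0.811, 0.885)

Proportion CI:
SE = √(p̂(1-p̂)/n) = √(0.848 · 0.152 / 615) = 0.01448

z* = 2.576
Margin = z* · SE = 2.576 · 0.01448 = 0.0373

CI: 0.848 ± 0.0373 = (0.811, 0.885)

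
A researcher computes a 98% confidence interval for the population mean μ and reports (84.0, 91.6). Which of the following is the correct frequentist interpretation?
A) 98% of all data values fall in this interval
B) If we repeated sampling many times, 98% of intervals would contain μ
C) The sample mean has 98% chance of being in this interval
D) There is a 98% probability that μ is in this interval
B

A) Wrong — a CI is about the parameter μ, not individual data values.
B) Correct — this is the frequentist long-run coverage interpretation.
C) Wrong — x̄ is observed and sits in the interval by construction.
D) Wrong — μ is fixed; the randomness lives in the interval, not in μ.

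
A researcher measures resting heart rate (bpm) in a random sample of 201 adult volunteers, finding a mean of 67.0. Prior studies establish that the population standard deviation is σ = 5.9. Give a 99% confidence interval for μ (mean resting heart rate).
(65.93, 68.07)

z-interval (σ known):
z* = 2.576 for 99% confidence

Margin of error = z* · σ/√n = 2.576 · 5.9/√201 = 1.07

CI: (67.0 - 1.07, 67.0 + 1.07) = (65.93, 68.07)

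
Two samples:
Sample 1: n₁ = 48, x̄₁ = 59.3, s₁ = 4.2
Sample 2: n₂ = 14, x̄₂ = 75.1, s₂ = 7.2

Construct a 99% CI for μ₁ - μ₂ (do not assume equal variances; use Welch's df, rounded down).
(-21.75, -9.85)

Difference: x̄₁ - x̄₂ = -15.80
SE = √(s₁²/n₁ + s₂²/n₂) = √(4.2²/48 + 7.2²/14) = 2.0175
df = 15.67 → 15 (Welch–Satterthwaite, rounded down)
t* = 2.947

CI: -15.80 ± 2.947 · 2.0175 = -15.80 ± 5.95 = (-21.75, -9.85)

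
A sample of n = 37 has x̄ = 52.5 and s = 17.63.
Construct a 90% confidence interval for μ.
(47.61, 57.39)

t-interval (σ unknown):
df = n - 1 = 36
t* = 1.688 for 90% confidence

Margin of error = t* · s/√n = 1.688 · 17.63/√37 = 4.89

CI: (47.61, 57.39)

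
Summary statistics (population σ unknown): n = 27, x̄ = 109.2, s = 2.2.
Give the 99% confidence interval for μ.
(108.02, 110.38)

t-interval (σ unknown):
df = n - 1 = 26
t* = 2.779 for 99% confidence

Margin of error = t* · s/√n = 2.779 · 2.2/√27 = 1.18

CI: (108.02, 110.38)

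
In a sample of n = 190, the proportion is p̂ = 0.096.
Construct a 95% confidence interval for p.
(0.054, 0.138)

Proportion CI:
SE = √(p̂(1-p̂)/n) = √(0.096 · 0.904 / 190) = 0.02137

z* = 1.960
Margin = z* · SE = 1.960 · 0.02137 = 0.0419

CI: 0.096 ± 0.0419 = (0.054, 0.138)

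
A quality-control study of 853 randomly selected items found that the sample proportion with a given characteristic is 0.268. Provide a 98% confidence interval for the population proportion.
(0.233, 0.303)

Proportion CI:
SE = √(p̂(1-p̂)/n) = √(0.268 · 0.732 / 853) = 0.01517

z* = 2.326
Margin = z* · SE = 2.326 · 0.01517 = 0.0353

CI: 0.268 ± 0.0353 = (0.233, 0.303)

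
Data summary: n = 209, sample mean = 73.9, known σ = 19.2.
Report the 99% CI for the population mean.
(70.48, 77.32)

z-interval (σ known):
z* = 2.576 for 99% confidence

Margin of error = z* · σ/√n = 2.576 · 19.2/√209 = 3.42

CI: (73.9 - 3.42, 73.9 + 3.42) = (70.48, 77.32)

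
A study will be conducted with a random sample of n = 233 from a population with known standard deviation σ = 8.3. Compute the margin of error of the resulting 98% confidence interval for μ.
Margin of error = 1.26

Margin of error = z* · σ/√n
= 2.326 · 8.3/√233
= 2.326 · 8.3/15.2643
= 1.26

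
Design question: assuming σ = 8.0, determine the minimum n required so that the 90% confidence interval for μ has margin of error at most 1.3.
n ≥ 103

For margin E ≤ 1.3:
n ≥ (z* · σ / E)²
n ≥ (1.645 · 8.0 / 1.3)²
n ≥ 102.48

Minimum n = 103 (rounding up)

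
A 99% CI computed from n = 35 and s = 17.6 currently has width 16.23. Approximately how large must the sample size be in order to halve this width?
n ≈ 140

CI width ∝ 1/√n
To reduce width by factor 2, need √n to grow by 2 → need 2² = 4 times as many samples.

Current: n = 35, width = 16.23
New: n = 140, width ≈ 7.77

Width reduced by factor of 16.23/7.77 = 2.09.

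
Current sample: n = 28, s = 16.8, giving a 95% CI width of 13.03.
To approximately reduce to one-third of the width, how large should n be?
n ≈ 252

CI width ∝ 1/√n
To reduce width by factor 3, need √n to grow by 3 → need 3² = 9 times as many samples.

Current: n = 28, width = 13.03
New: n = 252, width ≈ 4.17

Width reduced by factor of 13.03/4.17 = 3.12.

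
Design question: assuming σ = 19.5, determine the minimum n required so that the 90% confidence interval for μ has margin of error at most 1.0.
n ≥ 1029

For margin E ≤ 1.0:
n ≥ (z* · σ / E)²
n ≥ (1.645 · 19.5 / 1.0)²
n ≥ 1028.97

Minimum n = 1029 (rounding up)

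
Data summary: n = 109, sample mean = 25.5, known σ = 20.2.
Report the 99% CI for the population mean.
(20.52, 30.48)

z-interval (σ known):
z* = 2.576 for 99% confidence

Margin of error = z* · σ/√n = 2.576 · 20.2/√109 = 4.98

CI: (25.5 - 4.98, 25.5 + 4.98) = (20.52, 30.48)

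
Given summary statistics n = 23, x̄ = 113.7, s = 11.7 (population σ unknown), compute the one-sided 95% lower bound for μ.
μ ≥ 109.51

Lower bound (one-sided):
t* = 1.717 (one-sided for 95%)
Lower bound = x̄ - t* · s/√n = 113.7 - 1.717 · 11.7/√23 = 109.51

We are 95% confident that μ ≥ 109.51.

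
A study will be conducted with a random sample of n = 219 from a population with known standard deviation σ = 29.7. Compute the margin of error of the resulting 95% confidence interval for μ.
Margin of error = 3.93

Margin of error = z* · σ/√n
= 1.960 · 29.7/√219
= 1.960 · 29.7/14.7986
= 3.93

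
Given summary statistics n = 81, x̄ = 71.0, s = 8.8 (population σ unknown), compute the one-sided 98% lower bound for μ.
μ ≥ 68.96

Lower bound (one-sided):
t* = 2.088 (one-sided for 98%)
Lower bound = x̄ - t* · s/√n = 71.0 - 2.088 · 8.8/√81 = 68.96

We are 98% confident that μ ≥ 68.96.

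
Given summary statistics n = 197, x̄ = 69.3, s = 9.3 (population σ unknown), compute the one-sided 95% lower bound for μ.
μ ≥ 68.20

Lower bound (one-sided):
t* = 1.653 (one-sided for 95%)
Lower bound = x̄ - t* · s/√n = 69.3 - 1.653 · 9.3/√197 = 68.20

We are 95% confident that μ ≥ 68.20.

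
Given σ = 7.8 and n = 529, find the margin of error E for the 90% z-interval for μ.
Margin of error = 0.56

Margin of error = z* · σ/√n
= 1.645 · 7.8/√529
= 1.645 · 7.8/23.0000
= 0.56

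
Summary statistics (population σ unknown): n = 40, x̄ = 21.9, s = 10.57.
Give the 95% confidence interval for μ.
(18.52, 25.28)

t-interval (σ unknown):
df = n - 1 = 39
t* = 2.023 for 95% confidence

Margin of error = t* · s/√n = 2.023 · 10.57/√40 = 3.38

CI: (18.52, 25.28)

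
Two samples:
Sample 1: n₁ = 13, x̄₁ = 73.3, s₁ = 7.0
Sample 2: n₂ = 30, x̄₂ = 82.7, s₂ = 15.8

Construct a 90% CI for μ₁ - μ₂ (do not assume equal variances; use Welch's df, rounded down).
(-15.26, -3.54)

Difference: x̄₁ - x̄₂ = -9.40
SE = √(s₁²/n₁ + s₂²/n₂) = √(7.0²/13 + 15.8²/30) = 3.4771
df = 40.93 → 40 (Welch–Satterthwaite, rounded down)
t* = 1.684

CI: -9.40 ± 1.684 · 3.4771 = -9.40 ± 5.86 = (-15.26, -3.54)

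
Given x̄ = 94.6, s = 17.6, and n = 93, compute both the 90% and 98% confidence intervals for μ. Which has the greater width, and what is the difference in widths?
98% CI is wider by 2.57

df = 92
90% CI: t* = 1.662, (91.57, 97.63), width = 2 · t* · s/√n = 6.07
98% CI: t* = 2.368, (90.28, 98.92), width = 2 · t* · s/√n = 8.64

The 98% CI is wider by 8.64 - 6.07 = 2.57.
Higher confidence requires a wider interval.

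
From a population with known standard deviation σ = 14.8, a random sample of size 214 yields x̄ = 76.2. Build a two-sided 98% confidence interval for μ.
(73.85, 78.55)

z-interval (σ known):
z* = 2.326 for 98% confidence

Margin of error = z* · σ/√n = 2.326 · 14.8/√214 = 2.35

CI: (76.2 - 2.35, 76.2 + 2.35) = (73.85, 78.55)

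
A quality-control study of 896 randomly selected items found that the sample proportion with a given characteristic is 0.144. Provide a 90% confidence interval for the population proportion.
(0.125, 0.163)

Proportion CI:
SE = √(p̂(1-p̂)/n) = √(0.144 · 0.856 / 896) = 0.01173

z* = 1.645
Margin = z* · SE = 1.645 · 0.01173 = 0.0193

CI: 0.144 ± 0.0193 = (0.125, 0.163)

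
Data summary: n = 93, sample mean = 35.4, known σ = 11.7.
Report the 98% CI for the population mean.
(32.58, 38.22)

z-interval (σ known):
z* = 2.326 for 98% confidence

Margin of error = z* · σ/√n = 2.326 · 11.7/√93 = 2.82

CI: (35.4 - 2.82, 35.4 + 2.82) = (32.58, 38.22)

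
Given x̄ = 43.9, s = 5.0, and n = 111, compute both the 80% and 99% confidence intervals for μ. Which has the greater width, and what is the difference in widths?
99% CI is wider by 1.27

df = 110
80% CI: t* = 1.289, (43.29, 44.51), width = 2 · t* · s/√n = 1.22
99% CI: t* = 2.621, (42.66, 45.14), width = 2 · t* · s/√n = 2.49

The 99% CI is wider by 2.49 - 1.22 = 1.27.
Higher confidence requires a wider interval.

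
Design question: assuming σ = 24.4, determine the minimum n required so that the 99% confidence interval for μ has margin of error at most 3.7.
n ≥ 289

For margin E ≤ 3.7:
n ≥ (z* · σ / E)²
n ≥ (2.576 · 24.4 / 3.7)²
n ≥ 288.58

Minimum n = 289 (rounding up)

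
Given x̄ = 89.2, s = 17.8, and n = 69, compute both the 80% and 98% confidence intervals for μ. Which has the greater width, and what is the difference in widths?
98% CI is wider by 4.66

df = 68
80% CI: t* = 1.294, (86.43, 91.97), width = 2 · t* · s/√n = 5.55
98% CI: t* = 2.382, (84.10, 94.30), width = 2 · t* · s/√n = 10.21

The 98% CI is wider by 10.21 - 5.55 = 4.66.
Higher confidence requires a wider interval.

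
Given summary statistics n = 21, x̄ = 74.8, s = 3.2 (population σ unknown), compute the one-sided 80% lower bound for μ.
μ ≥ 74.20

Lower bound (one-sided):
t* = 0.860 (one-sided for 80%)
Lower bound = x̄ - t* · s/√n = 74.8 - 0.860 · 3.2/√21 = 74.20

We are 80% confident that μ ≥ 74.20.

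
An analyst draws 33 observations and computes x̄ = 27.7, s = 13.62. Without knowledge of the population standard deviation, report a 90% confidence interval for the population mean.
(23.68, 31.72)

t-interval (σ unknown):
df = n - 1 = 32
t* = 1.694 for 90% confidence

Margin of error = t* · s/√n = 1.694 · 13.62/√33 = 4.02

CI: (23.68, 31.72)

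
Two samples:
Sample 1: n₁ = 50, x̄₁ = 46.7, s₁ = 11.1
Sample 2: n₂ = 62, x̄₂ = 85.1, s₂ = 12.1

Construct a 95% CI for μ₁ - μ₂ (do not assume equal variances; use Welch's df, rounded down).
(-42.75, -34.05)

Difference: x̄₁ - x̄₂ = -38.40
SE = √(s₁²/n₁ + s₂²/n₂) = √(11.1²/50 + 12.1²/62) = 2.1967
df = 108.14 → 108 (Welch–Satterthwaite, rounded down)
t* = 1.982

CI: -38.40 ± 1.982 · 2.1967 = -38.40 ± 4.35 = (-42.75, -34.05)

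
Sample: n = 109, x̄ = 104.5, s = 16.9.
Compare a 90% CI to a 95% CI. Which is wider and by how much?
95% CI is wider by 1.05

df = 108
90% CI: t* = 1.659, (101.81, 107.19), width = 2 · t* · s/√n = 5.37
95% CI: t* = 1.982, (101.29, 107.71), width = 2 · t* · s/√n = 6.42

The 95% CI is wider by 6.42 - 5.37 = 1.05.
Higher confidence requires a wider interval.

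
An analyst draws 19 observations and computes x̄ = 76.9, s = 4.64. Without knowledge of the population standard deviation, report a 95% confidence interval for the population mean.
(74.66, 79.14)

t-interval (σ unknown):
df = n - 1 = 18
t* = 2.101 for 95% confidence

Margin of error = t* · s/√n = 2.101 · 4.64/√19 = 2.24

CI: (74.66, 79.14)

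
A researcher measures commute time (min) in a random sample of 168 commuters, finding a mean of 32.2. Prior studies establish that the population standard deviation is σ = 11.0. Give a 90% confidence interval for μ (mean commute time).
(30.80, 33.60)

z-interval (σ known):
z* = 1.645 for 90% confidence

Margin of error = z* · σ/√n = 1.645 · 11.0/√168 = 1.40

CI: (32.2 - 1.40, 32.2 + 1.40) = (30.80, 33.60)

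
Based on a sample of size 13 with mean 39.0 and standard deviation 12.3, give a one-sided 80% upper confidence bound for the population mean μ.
μ ≤ 41.98

Upper bound (one-sided):
t* = 0.873 (one-sided for 80%)
Upper bound = x̄ + t* · s/√n = 39.0 + 0.873 · 12.3/√13 = 41.98

We are 80% confident that μ ≤ 41.98.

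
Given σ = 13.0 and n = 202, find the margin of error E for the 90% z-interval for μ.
Margin of error = 1.50

Margin of error = z* · σ/√n
= 1.645 · 13.0/√202
= 1.645 · 13.0/14.2127
= 1.50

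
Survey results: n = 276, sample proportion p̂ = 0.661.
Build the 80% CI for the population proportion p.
(0.624, 0.698)

Proportion CI:
SE = √(p̂(1-p̂)/n) = √(0.661 · 0.339 / 276) = 0.02849

z* = 1.282
Margin = z* · SE = 1.282 · 0.02849 = 0.0365

CI: 0.661 ± 0.0365 = (0.624, 0.698)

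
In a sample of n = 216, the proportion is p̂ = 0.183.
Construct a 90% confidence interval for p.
(0.140, 0.226)

Proportion CI:
SE = √(p̂(1-p̂)/n) = √(0.183 · 0.817 / 216) = 0.02631

z* = 1.645
Margin = z* · SE = 1.645 · 0.02631 = 0.0433

CI: 0.183 ± 0.0433 = (0.140, 0.226)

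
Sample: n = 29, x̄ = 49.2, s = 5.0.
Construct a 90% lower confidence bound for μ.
μ ≥ 47.98

Lower bound (one-sided):
t* = 1.313 (one-sided for 90%)
Lower bound = x̄ - t* · s/√n = 49.2 - 1.313 · 5.0/√29 = 47.98

We are 90% confident that μ ≥ 47.98.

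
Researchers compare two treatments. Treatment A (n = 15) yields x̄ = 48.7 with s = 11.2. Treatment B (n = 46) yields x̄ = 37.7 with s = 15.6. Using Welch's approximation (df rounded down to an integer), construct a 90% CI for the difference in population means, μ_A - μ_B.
(4.75, 17.25)

Difference: x̄₁ - x̄₂ = 11.00
SE = √(s₁²/n₁ + s₂²/n₂) = √(11.2²/15 + 15.6²/46) = 3.6950
df = 33.18 → 33 (Welch–Satterthwaite, rounded down)
t* = 1.692

CI: 11.00 ± 1.692 · 3.6950 = 11.00 ± 6.25 = (4.75, 17.25)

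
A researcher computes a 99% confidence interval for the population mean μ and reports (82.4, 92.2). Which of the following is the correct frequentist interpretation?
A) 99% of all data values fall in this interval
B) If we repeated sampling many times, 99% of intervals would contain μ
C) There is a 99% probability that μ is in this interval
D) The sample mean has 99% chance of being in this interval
B

A) Wrong — a CI is about the parameter μ, not individual data values.
B) Correct — this is the frequentist long-run coverage interpretation.
C) Wrong — μ is fixed; the randomness lives in the interval, not in μ.
D) Wrong — x̄ is observed and sits in the interval by construction.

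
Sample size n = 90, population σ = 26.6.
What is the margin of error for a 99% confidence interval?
Margin of error = 7.22

Margin of error = z* · σ/√n
= 2.576 · 26.6/√90
= 2.576 · 26.6/9.4868
= 7.22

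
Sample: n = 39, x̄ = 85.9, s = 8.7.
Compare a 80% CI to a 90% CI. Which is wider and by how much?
90% CI is wider by 1.07

df = 38
80% CI: t* = 1.304, (84.08, 87.72), width = 2 · t* · s/√n = 3.63
90% CI: t* = 1.686, (83.55, 88.25), width = 2 · t* · s/√n = 4.70

The 90% CI is wider by 4.70 - 3.63 = 1.07.
Higher confidence requires a wider interval.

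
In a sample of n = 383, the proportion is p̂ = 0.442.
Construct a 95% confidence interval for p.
(0.392, 0.492)

Proportion CI:
SE = √(p̂(1-p̂)/n) = √(0.442 · 0.558 / 383) = 0.02538

z* = 1.960
Margin = z* · SE = 1.960 · 0.02538 = 0.0497

CI: 0.442 ± 0.0497 = (0.392, 0.492)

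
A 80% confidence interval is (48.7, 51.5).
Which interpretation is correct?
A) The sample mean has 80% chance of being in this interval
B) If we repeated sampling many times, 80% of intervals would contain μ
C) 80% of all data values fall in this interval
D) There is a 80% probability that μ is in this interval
B

A) Wrong — x̄ is observed and sits in the interval by construction.
B) Correct — this is the frequentist long-run coverage interpretation.
C) Wrong — a CI is about the parameter μ, not individual data values.
D) Wrong — μ is fixed; the randomness lives in the interval, not in μ.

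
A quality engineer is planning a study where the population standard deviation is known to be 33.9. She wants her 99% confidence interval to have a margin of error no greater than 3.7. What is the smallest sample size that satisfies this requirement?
n ≥ 558

For margin E ≤ 3.7:
n ≥ (z* · σ / E)²
n ≥ (2.576 · 33.9 / 3.7)²
n ≥ 557.04

Minimum n = 558 (rounding up)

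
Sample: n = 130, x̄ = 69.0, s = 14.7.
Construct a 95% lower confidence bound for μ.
μ ≥ 66.86

Lower bound (one-sided):
t* = 1.657 (one-sided for 95%)
Lower bound = x̄ - t* · s/√n = 69.0 - 1.657 · 14.7/√130 = 66.86

We are 95% confident that μ ≥ 66.86.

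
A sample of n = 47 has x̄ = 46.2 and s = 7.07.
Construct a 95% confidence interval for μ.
(44.12, 48.28)

t-interval (σ unknown):
df = n - 1 = 46
t* = 2.013 for 95% confidence

Margin of error = t* · s/√n = 2.013 · 7.07/√47 = 2.08

CI: (44.12, 48.28)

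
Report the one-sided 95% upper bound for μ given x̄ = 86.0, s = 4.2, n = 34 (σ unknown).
μ ≤ 87.22

Upper bound (one-sided):
t* = 1.692 (one-sided for 95%)
Upper bound = x̄ + t* · s/√n = 86.0 + 1.692 · 4.2/√34 = 87.22

We are 95% confident that μ ≤ 87.22.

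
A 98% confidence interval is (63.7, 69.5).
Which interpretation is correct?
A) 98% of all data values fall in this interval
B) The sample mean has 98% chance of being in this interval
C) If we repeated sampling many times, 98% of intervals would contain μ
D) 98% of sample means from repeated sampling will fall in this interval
C

A) Wrong — a CI is about the parameter μ, not individual data values.
B) Wrong — x̄ is observed and sits in the interval by construction.
C) Correct — this is the frequentist long-run coverage interpretation.
D) Wrong — coverage applies to intervals containing μ, not to future x̄ values.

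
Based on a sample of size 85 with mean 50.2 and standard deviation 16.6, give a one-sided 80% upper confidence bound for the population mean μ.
μ ≤ 51.72

Upper bound (one-sided):
t* = 0.846 (one-sided for 80%)
Upper bound = x̄ + t* · s/√n = 50.2 + 0.846 · 16.6/√85 = 51.72

We are 80% confident that μ ≤ 51.72.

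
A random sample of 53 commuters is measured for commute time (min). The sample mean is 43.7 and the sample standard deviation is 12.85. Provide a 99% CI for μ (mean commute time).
(38.98, 48.42)

t-interval (σ unknown):
df = n - 1 = 52
t* = 2.674 for 99% confidence

Margin of error = t* · s/√n = 2.674 · 12.85/√53 = 4.72

CI: (38.98, 48.42)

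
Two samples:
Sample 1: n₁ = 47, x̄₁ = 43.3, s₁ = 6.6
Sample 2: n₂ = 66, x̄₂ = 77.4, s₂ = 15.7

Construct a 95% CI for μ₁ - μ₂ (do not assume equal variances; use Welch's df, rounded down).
(-38.39, -29.81)

Difference: x̄₁ - x̄₂ = -34.10
SE = √(s₁²/n₁ + s₂²/n₂) = √(6.6²/47 + 15.7²/66) = 2.1591
df = 93.16 → 93 (Welch–Satterthwaite, rounded down)
t* = 1.986

CI: -34.10 ± 1.986 · 2.1591 = -34.10 ± 4.29 = (-38.39, -29.81)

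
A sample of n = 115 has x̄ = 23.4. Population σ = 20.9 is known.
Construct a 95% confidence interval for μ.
(19.58, 27.22)

z-interval (σ known):
z* = 1.960 for 95% confidence

Margin of error = z* · σ/√n = 1.960 · 20.9/√115 = 3.82

CI: (23.4 - 3.82, 23.4 + 3.82) = (19.58, 27.22)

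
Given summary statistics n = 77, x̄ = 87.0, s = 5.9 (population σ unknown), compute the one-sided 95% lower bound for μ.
μ ≥ 85.88

Lower bound (one-sided):
t* = 1.665 (one-sided for 95%)
Lower bound = x̄ - t* · s/√n = 87.0 - 1.665 · 5.9/√77 = 85.88

We are 95% confident that μ ≥ 85.88.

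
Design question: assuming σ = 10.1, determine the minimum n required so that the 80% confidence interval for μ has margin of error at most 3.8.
n ≥ 12

For margin E ≤ 3.8:
n ≥ (z* · σ / E)²
n ≥ (1.282 · 10.1 / 3.8)²
n ≥ 11.61

Minimum n = 12 (rounding up)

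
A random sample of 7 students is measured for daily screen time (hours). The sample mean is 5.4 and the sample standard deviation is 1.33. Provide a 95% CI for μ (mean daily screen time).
(4.17, 6.63)

t-interval (σ unknown):
df = n - 1 = 6
t* = 2.447 for 95% confidence

Margin of error = t* · s/√n = 2.447 · 1.33/√7 = 1.23

CI: (4.17, 6.63)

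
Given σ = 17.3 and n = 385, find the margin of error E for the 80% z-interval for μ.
Margin of error = 1.13

Margin of error = z* · σ/√n
= 1.282 · 17.3/√385
= 1.282 · 17.3/19.6214
= 1.13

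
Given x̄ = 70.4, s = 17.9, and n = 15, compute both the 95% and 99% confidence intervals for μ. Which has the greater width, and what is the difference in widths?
99% CI is wider by 7.69

df = 14
95% CI: t* = 2.145, (60.49, 80.31), width = 2 · t* · s/√n = 19.83
99% CI: t* = 2.977, (56.64, 84.16), width = 2 · t* · s/√n = 27.52

The 99% CI is wider by 27.52 - 19.83 = 7.69.
Higher confidence requires a wider interval.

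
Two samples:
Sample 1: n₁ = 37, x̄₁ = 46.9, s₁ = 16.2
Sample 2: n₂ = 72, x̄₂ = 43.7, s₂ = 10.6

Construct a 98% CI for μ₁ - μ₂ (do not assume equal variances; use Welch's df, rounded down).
(-3.86, 10.26)

Difference: x̄₁ - x̄₂ = 3.20
SE = √(s₁²/n₁ + s₂²/n₂) = √(16.2²/37 + 10.6²/72) = 2.9417
df = 52.30 → 52 (Welch–Satterthwaite, rounded down)
t* = 2.400

CI: 3.20 ± 2.400 · 2.9417 = 3.20 ± 7.06 = (-3.86, 10.26)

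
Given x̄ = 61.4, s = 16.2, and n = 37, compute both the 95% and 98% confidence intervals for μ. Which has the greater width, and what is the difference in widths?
98% CI is wider by 2.16

df = 36
95% CI: t* = 2.028, (56.00, 66.80), width = 2 · t* · s/√n = 10.80
98% CI: t* = 2.434, (54.92, 67.88), width = 2 · t* · s/√n = 12.96

The 98% CI is wider by 12.96 - 10.80 = 2.16.
Higher confidence requires a wider interval.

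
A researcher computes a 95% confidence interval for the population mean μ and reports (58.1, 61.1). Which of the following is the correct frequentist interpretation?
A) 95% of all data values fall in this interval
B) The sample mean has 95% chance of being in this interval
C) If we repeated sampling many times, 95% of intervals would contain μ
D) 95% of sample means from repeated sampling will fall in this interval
C

A) Wrong — a CI is about the parameter μ, not individual data values.
B) Wrong — x̄ is observed and sits in the interval by construction.
C) Correct — this is the frequentist long-run coverage interpretation.
D) Wrong — coverage applies to intervals containing μ, not to future x̄ values.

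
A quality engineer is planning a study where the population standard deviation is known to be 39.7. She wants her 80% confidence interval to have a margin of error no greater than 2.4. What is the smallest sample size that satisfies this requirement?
n ≥ 450

For margin E ≤ 2.4:
n ≥ (z* · σ / E)²
n ≥ (1.282 · 39.7 / 2.4)²
n ≥ 449.71

Minimum n = 450 (rounding up)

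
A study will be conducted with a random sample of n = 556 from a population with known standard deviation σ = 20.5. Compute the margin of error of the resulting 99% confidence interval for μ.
Margin of error = 2.24

Margin of error = z* · σ/√n
= 2.576 · 20.5/√556
= 2.576 · 20.5/23.5797
= 2.24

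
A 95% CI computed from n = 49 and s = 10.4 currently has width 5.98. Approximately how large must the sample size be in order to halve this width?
n ≈ 196

CI width ∝ 1/√n
To reduce width by factor 2, need √n to grow by 2 → need 2² = 4 times as many samples.

Current: n = 49, width = 5.98
New: n = 196, width ≈ 2.93

Width reduced by factor of 5.98/2.93 = 2.04.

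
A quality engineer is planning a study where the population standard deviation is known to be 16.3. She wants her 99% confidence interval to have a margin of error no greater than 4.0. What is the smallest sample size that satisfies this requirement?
n ≥ 111

For margin E ≤ 4.0:
n ≥ (z* · σ / E)²
n ≥ (2.576 · 16.3 / 4.0)²
n ≥ 110.19

Minimum n = 111 (rounding up)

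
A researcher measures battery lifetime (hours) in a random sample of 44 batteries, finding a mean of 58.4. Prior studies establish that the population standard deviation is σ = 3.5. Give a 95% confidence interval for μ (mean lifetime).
(57.37, 59.43)

z-interval (σ known):
z* = 1.960 for 95% confidence

Margin of error = z* · σ/√n = 1.960 · 3.5/√44 = 1.03

CI: (58.4 - 1.03, 58.4 + 1.03) = (57.37, 59.43)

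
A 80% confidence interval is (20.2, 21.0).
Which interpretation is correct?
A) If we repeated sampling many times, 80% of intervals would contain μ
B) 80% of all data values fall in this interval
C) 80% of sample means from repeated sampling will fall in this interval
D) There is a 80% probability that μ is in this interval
A

A) Correct — this is the frequentist long-run coverage interpretation.
B) Wrong — a CI is about the parameter μ, not individual data values.
C) Wrong — coverage applies to intervals containing μ, not to future x̄ values.
D) Wrong — μ is fixed; the randomness lives in the interval, not in μ.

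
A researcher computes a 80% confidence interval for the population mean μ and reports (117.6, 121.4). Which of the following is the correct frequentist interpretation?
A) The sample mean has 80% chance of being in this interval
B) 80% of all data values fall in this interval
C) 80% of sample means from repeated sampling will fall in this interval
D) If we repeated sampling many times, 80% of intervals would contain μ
D

A) Wrong — x̄ is observed and sits in the interval by construction.
B) Wrong — a CI is about the parameter μ, not individual data values.
C) Wrong — coverage applies to intervals containing μ, not to future x̄ values.
D) Correct — this is the frequentist long-run coverage interpretation.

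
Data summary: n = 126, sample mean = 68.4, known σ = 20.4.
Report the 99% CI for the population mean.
(63.72, 73.08)

z-interval (σ known):
z* = 2.576 for 99% confidence

Margin of error = z* · σ/√n = 2.576 · 20.4/√126 = 4.68

CI: (68.4 - 4.68, 68.4 + 4.68) = (63.72, 73.08)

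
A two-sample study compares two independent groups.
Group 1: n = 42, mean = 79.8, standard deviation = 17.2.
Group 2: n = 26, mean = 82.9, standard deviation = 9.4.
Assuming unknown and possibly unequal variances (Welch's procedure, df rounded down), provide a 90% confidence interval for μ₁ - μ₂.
(-8.49, 2.29)

Difference: x̄₁ - x̄₂ = -3.10
SE = √(s₁²/n₁ + s₂²/n₂) = √(17.2²/42 + 9.4²/26) = 3.2315
df = 65.21 → 65 (Welch–Satterthwaite, rounded down)
t* = 1.669

CI: -3.10 ± 1.669 · 3.2315 = -3.10 ± 5.39 = (-8.49, 2.29)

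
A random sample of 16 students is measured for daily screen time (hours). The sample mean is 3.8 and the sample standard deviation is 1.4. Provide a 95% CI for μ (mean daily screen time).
(3.05, 4.55)

t-interval (σ unknown):
df = n - 1 = 15
t* = 2.131 for 95% confidence

Margin of error = t* · s/√n = 2.131 · 1.4/√16 = 0.75

CI: (3.05, 4.55)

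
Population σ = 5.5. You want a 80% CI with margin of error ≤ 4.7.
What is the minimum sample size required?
n ≥ 3

For margin E ≤ 4.7:
n ≥ (z* · σ / E)²
n ≥ (1.282 · 5.5 / 4.7)²
n ≥ 2.25

Minimum n = 3 (rounding up)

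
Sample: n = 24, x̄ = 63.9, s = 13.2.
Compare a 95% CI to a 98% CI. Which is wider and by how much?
98% CI is wider by 2.32

df = 23
95% CI: t* = 2.069, (58.33, 69.47), width = 2 · t* · s/√n = 11.15
98% CI: t* = 2.500, (57.16, 70.64), width = 2 · t* · s/√n = 13.47

The 98% CI is wider by 13.47 - 11.15 = 2.32.
Higher confidence requires a wider interval.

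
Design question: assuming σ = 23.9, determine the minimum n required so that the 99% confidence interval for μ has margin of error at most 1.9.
n ≥ 1050

For margin E ≤ 1.9:
n ≥ (z* · σ / E)²
n ≥ (2.576 · 23.9 / 1.9)²
n ≥ 1049.98

Minimum n = 1050 (rounding up)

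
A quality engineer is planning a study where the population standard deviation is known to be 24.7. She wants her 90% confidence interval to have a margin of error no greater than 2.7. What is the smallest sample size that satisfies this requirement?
n ≥ 227

For margin E ≤ 2.7:
n ≥ (z* · σ / E)²
n ≥ (1.645 · 24.7 / 2.7)²
n ≥ 226.46

Minimum n = 227 (rounding up)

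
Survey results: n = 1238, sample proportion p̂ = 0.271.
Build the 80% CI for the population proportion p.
(0.255, 0.287)

Proportion CI:
SE = √(p̂(1-p̂)/n) = √(0.271 · 0.729 / 1238) = 0.01263

z* = 1.282
Margin = z* · SE = 1.282 · 0.01263 = 0.0162

CI: 0.271 ± 0.0162 = (0.255, 0.287)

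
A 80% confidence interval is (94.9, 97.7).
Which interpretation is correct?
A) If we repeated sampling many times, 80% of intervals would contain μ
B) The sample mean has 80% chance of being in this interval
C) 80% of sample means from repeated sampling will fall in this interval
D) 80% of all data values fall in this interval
A

A) Correct — this is the frequentist long-run coverage interpretation.
B) Wrong — x̄ is observed and sits in the interval by construction.
C) Wrong — coverage applies to intervals containing μ, not to future x̄ values.
D) Wrong — a CI is about the parameter μ, not individual data values.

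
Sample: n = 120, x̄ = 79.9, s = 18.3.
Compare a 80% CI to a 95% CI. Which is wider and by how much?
95% CI is wider by 2.31

df = 119
80% CI: t* = 1.289, (77.75, 82.05), width = 2 · t* · s/√n = 4.31
95% CI: t* = 1.980, (76.59, 83.21), width = 2 · t* · s/√n = 6.62

The 95% CI is wider by 6.62 - 4.31 = 2.31.
Higher confidence requires a wider interval.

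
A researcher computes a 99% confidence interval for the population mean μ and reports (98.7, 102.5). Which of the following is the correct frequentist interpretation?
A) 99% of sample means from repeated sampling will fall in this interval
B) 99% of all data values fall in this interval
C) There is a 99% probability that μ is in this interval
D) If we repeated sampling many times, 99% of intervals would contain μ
D

A) Wrong — coverage applies to intervals containing μ, not to future x̄ values.
B) Wrong — a CI is about the parameter μ, not individual data values.
C) Wrong — μ is fixed; the randomness lives in the interval, not in μ.
D) Correct — this is the frequentist long-run coverage interpretation.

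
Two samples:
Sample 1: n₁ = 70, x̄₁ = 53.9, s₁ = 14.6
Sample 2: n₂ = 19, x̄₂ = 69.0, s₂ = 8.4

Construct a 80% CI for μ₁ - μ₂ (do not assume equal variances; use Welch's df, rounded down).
(-18.48, -11.72)

Difference: x̄₁ - x̄₂ = -15.10
SE = √(s₁²/n₁ + s₂²/n₂) = √(14.6²/70 + 8.4²/19) = 2.5998
df = 50.72 → 50 (Welch–Satterthwaite, rounded down)
t* = 1.299

CI: -15.10 ± 1.299 · 2.5998 = -15.10 ± 3.38 = (-18.48, -11.72)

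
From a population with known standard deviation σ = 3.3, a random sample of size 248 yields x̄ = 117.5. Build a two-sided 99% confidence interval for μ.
(116.96, 118.04)

z-interval (σ known):
z* = 2.576 for 99% confidence

Margin of error = z* · σ/√n = 2.576 · 3.3/√248 = 0.54

CI: (117.5 - 0.54, 117.5 + 0.54) = (116.96, 118.04)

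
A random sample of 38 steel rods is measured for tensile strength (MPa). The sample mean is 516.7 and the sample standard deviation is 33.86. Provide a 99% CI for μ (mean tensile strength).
(501.79, 531.61)

t-interval (σ unknown):
df = n - 1 = 37
t* = 2.715 for 99% confidence

Margin of error = t* · s/√n = 2.715 · 33.86/√38 = 14.91

CI: (501.79, 531.61)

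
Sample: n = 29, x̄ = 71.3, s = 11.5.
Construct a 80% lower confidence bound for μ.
μ ≥ 69.47

Lower bound (one-sided):
t* = 0.855 (one-sided for 80%)
Lower bound = x̄ - t* · s/√n = 71.3 - 0.855 · 11.5/√29 = 69.47

We are 80% confident that μ ≥ 69.47.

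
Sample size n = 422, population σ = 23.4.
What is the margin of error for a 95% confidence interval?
Margin of error = 2.23

Margin of error = z* · σ/√n
= 1.960 · 23.4/√422
= 1.960 · 23.4/20.5426
= 2.23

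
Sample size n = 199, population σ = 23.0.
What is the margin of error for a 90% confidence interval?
Margin of error = 2.68

Margin of error = z* · σ/√n
= 1.645 · 23.0/√199
= 1.645 · 23.0/14.1067
= 2.68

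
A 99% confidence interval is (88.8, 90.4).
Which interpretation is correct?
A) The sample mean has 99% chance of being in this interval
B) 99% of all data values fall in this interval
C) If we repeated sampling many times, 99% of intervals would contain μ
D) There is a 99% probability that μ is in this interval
C

A) Wrong — x̄ is observed and sits in the interval by construction.
B) Wrong — a CI is about the parameter μ, not individual data values.
C) Correct — this is the frequentist long-run coverage interpretation.
D) Wrong — μ is fixed; the randomness lives in the interval, not in μ.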